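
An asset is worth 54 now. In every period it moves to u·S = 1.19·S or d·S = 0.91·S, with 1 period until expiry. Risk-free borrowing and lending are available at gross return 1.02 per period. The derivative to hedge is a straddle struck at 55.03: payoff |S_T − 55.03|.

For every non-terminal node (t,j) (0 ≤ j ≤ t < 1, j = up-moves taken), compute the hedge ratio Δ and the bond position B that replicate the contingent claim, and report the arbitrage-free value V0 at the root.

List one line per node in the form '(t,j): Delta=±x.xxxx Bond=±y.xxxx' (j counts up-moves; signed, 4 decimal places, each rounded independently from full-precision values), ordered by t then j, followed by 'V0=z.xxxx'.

No-arbitrage ⇒ martingale measure with p* = (R−d)/(u−d) = 0.3929.
Terminal values V(1,·): V(1,0)=5.8900, V(1,1)=9.2300
  t=0,j=0: stock 54.0000 → up 64.2600 (V=9.2300), down 49.1400 (V=5.8900). Price 7.0609; hedge Δ=0.2209, bond B=-4.8676.
Check: Δ(0,0)·S0 + B(0,0) = 7.0609 = V0.

(0,0): Delta=0.2209 Bond=-4.8676
V0=7.0609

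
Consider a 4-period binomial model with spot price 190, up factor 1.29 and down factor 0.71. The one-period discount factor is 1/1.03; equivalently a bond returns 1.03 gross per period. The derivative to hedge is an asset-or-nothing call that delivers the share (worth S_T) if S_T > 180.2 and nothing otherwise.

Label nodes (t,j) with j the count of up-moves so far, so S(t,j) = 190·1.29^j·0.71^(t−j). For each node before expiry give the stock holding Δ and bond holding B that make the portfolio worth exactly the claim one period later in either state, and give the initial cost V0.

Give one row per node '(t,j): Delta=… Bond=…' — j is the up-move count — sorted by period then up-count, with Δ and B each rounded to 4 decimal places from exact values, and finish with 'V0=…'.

(0,0): Delta=1.3144 Bond=-128.9357
(1,0): Delta=1.0620 Bond=-98.7515
(1,1): Delta=1.4273 Bond=-160.4712
(2,0): Delta=0.0000 Bond=0.0000
(2,1): Delta=1.5369 Bond=-184.3567
(2,2): Delta=1.3783 Bond=-149.7898
(3,0): Delta=0.0000 Bond=0.0000
(3,1): Delta=0.0000 Bond=0.0000
(3,2): Delta=2.2241 Bond=-344.1710
(3,3): Delta=1.0000 Bond=0.0000
V0=120.7988

The replicating-portfolio and risk-neutral prices coincide; use p* = (1.03−0.71)/(1.29−0.71) = 0.5517 for the latter.
Terminal values V(4,·): V(4,0)=0.0000, V(4,1)=0.0000, V(4,2)=0.0000, V(4,3)=289.5883, V(4,4)=526.1535
(3,0): S=68.0031. Δ = (V_up−V_dn)/(S_up−S_dn) = (0.0000−0.0000)/(87.7240−48.2822) = 0.0000. V = [p*·0.0000 + (1−p*)·0.0000]/1.03 = 0.0000. B = V − Δ·S = 0.0000.
(3,1): S=123.5549. Δ = (V_up−V_dn)/(S_up−S_dn) = (0.0000−0.0000)/(159.3858−87.7240) = 0.0000. V = [p*·0.0000 + (1−p*)·0.0000]/1.03 = 0.0000. B = V − Δ·S = 0.0000.
(3,2): S=224.4871. Δ = (V_up−V_dn)/(S_up−S_dn) = (289.5883−0.0000)/(289.5883−159.3858) = 2.2241. V = [p*·289.5883 + (1−p*)·0.0000]/1.03 = 155.1193. B = V − Δ·S = -344.1710.
(3,3): S=407.8709. Δ = (V_up−V_dn)/(S_up−S_dn) = (526.1535−289.5883)/(526.1535−289.5883) = 1.0000. V = [p*·526.1535 + (1−p*)·289.5883]/1.03 = 407.8709. B = V − Δ·S = 0.0000.
(2,0): S=95.7790. Δ = (V_up−V_dn)/(S_up−S_dn) = (0.0000−0.0000)/(123.5549−68.0031) = 0.0000. V = [p*·0.0000 + (1−p*)·0.0000]/1.03 = 0.0000. B = V − Δ·S = 0.0000.
(2,1): S=174.0210. Δ = (V_up−V_dn)/(S_up−S_dn) = (155.1193−0.0000)/(224.4871−123.5549) = 1.5369. V = [p*·155.1193 + (1−p*)·0.0000]/1.03 = 83.0904. B = V − Δ·S = -184.3567.
(2,2): S=316.1790. Δ = (V_up−V_dn)/(S_up−S_dn) = (407.8709−155.1193)/(407.8709−224.4871) = 1.3783. V = [p*·407.8709 + (1−p*)·155.1193]/1.03 = 285.9888. B = V − Δ·S = -149.7898.
(1,0): S=134.9000. Δ = (V_up−V_dn)/(S_up−S_dn) = (83.0904−0.0000)/(174.0210−95.7790) = 1.0620. V = [p*·83.0904 + (1−p*)·0.0000]/1.03 = 44.5077. B = V − Δ·S = -98.7515.
(1,1): S=245.1000. Δ = (V_up−V_dn)/(S_up−S_dn) = (285.9888−83.0904)/(316.1790−174.0210) = 1.4273. V = [p*·285.9888 + (1−p*)·83.0904]/1.03 = 189.3537. B = V − Δ·S = -160.4712.
(0,0): S=190.0000. Δ = (V_up−V_dn)/(S_up−S_dn) = (189.3537−44.5077)/(245.1000−134.9000) = 1.3144. V = [p*·189.3537 + (1−p*)·44.5077]/1.03 = 120.7988. B = V − Δ·S = -128.9357.
Check: Δ(0,0)·S0 + B(0,0) = 120.7988 = V0.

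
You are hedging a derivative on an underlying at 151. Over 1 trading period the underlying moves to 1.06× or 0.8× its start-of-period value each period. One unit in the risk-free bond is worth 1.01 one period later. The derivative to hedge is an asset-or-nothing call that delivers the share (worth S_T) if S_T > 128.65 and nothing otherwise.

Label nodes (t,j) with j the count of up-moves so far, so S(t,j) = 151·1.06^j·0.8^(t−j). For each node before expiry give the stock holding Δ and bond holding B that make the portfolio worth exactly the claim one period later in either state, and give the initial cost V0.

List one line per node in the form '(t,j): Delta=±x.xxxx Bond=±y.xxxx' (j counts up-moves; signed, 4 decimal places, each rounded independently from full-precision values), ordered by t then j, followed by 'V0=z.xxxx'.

(0,0): Delta=4.0769 Bond=-487.6161
V0=127.9992

The replicating-portfolio and risk-neutral prices coincide; use p* = (1.01−0.8)/(1.06−0.8) = 0.8077 for the latter.
Terminal values V(1,·): V(1,0)=0.0000, V(1,1)=160.0600
(0,0): S=151.0000. Δ = (V_up−V_dn)/(S_up−S_dn) = (160.0600−0.0000)/(160.0600−120.8000) = 4.0769. V = [p*·160.0600 + (1−p*)·0.0000]/1.01 = 127.9992. B = V − Δ·S = -487.6161.
Each (Δ,B) replicates both successor values, so the strategy is self-financing and V0 is arbitrage-free.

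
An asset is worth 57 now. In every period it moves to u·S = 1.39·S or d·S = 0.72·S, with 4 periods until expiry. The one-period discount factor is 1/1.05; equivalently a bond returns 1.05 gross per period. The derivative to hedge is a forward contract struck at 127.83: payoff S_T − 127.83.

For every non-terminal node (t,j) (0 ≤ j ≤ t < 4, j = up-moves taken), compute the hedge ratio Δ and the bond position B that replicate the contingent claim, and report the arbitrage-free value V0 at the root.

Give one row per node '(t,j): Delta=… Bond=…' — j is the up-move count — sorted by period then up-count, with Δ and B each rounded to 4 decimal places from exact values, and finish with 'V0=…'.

The replicating-portfolio and risk-neutral prices coincide; use p* = (1.05−0.72)/(1.39−0.72) = 0.4925 for the latter.
Terminal values V(4,·): V(4,0)=-112.5119, V(4,1)=-98.2576, V(4,2)=-70.7388, V(4,3)=-17.6122, V(4,4)=84.9516
(3,0): S=21.2751. Δ = (V_up−V_dn)/(S_up−S_dn) = (-98.2576−-112.5119)/(29.5724−15.3181) = 1.0000. V = [p*·-98.2576 + (1−p*)·-112.5119]/1.05 = -100.4677. B = V − Δ·S = -121.7429.
(3,1): S=41.0728. Δ = (V_up−V_dn)/(S_up−S_dn) = (-70.7388−-98.2576)/(57.0912−29.5724) = 1.0000. V = [p*·-70.7388 + (1−p*)·-98.2576]/1.05 = -80.6700. B = V − Δ·S = -121.7429.
(3,2): S=79.2934. Δ = (V_up−V_dn)/(S_up−S_dn) = (-17.6122−-70.7388)/(110.2178−57.0912) = 1.0000. V = [p*·-17.6122 + (1−p*)·-70.7388]/1.05 = -42.4495. B = V − Δ·S = -121.7429.
(3,3): S=153.0803. Δ = (V_up−V_dn)/(S_up−S_dn) = (84.9516−-17.6122)/(212.7816−110.2178) = 1.0000. V = [p*·84.9516 + (1−p*)·-17.6122]/1.05 = 31.3374. B = V − Δ·S = -121.7429.
(2,0): S=29.5488. Δ = (V_up−V_dn)/(S_up−S_dn) = (-80.6700−-100.4677)/(41.0728−21.2751) = 1.0000. V = [p*·-80.6700 + (1−p*)·-100.4677]/1.05 = -86.3968. B = V − Δ·S = -115.9456.
(2,1): S=57.0456. Δ = (V_up−V_dn)/(S_up−S_dn) = (-42.4495−-80.6700)/(79.2934−41.0728) = 1.0000. V = [p*·-42.4495 + (1−p*)·-80.6700]/1.05 = -58.9000. B = V − Δ·S = -115.9456.
(2,2): S=110.1297. Δ = (V_up−V_dn)/(S_up−S_dn) = (31.3374−-42.4495)/(153.0803−79.2934) = 1.0000. V = [p*·31.3374 + (1−p*)·-42.4495]/1.05 = -5.8159. B = V − Δ·S = -115.9456.
(1,0): S=41.0400. Δ = (V_up−V_dn)/(S_up−S_dn) = (-58.9000−-86.3968)/(57.0456−29.5488) = 1.0000. V = [p*·-58.9000 + (1−p*)·-86.3968]/1.05 = -69.3844. B = V − Δ·S = -110.4244.
(1,1): S=79.2300. Δ = (V_up−V_dn)/(S_up−S_dn) = (-5.8159−-58.9000)/(110.1297−57.0456) = 1.0000. V = [p*·-5.8159 + (1−p*)·-58.9000]/1.05 = -31.1944. B = V − Δ·S = -110.4244.
(0,0): S=57.0000. Δ = (V_up−V_dn)/(S_up−S_dn) = (-31.1944−-69.3844)/(79.2300−41.0400) = 1.0000. V = [p*·-31.1944 + (1−p*)·-69.3844]/1.05 = -48.1661. B = V − Δ·S = -105.1661.
The time-0 hedge costs -48.1661, which is the no-arbitrage price.

(0,0): Delta=1.0000 Bond=-105.1661
(1,0): Delta=1.0000 Bond=-110.4244
(1,1): Delta=1.0000 Bond=-110.4244
(2,0): Delta=1.0000 Bond=-115.9456
(2,1): Delta=1.0000 Bond=-115.9456
(2,2): Delta=1.0000 Bond=-115.9456
(3,0): Delta=1.0000 Bond=-121.7429
(3,1): Delta=1.0000 Bond=-121.7429
(3,2): Delta=1.0000 Bond=-121.7429
(3,3): Delta=1.0000 Bond=-121.7429
V0=-48.1661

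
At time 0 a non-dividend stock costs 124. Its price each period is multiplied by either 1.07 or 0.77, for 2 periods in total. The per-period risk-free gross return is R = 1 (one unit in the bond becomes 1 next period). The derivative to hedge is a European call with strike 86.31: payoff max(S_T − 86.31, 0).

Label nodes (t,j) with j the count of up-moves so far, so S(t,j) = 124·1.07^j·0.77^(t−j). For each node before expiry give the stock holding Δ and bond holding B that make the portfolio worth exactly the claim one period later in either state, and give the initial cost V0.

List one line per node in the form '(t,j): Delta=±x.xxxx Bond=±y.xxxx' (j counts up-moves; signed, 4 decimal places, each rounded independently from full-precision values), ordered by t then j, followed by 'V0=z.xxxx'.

No-arbitrage ⇒ martingale measure with p* = (R−d)/(u−d) = 0.7667.
Terminal payoffs: V(2,0)=0.0000, V(2,1)=15.8536, V(2,2)=55.6576
  t=1,j=0: stock 95.4800 → up 102.1636 (V=15.8536), down 73.5196 (V=0.0000). Price 12.1544; hedge Δ=0.5535, bond B=-40.6909.
  t=1,j=1: stock 132.6800 → up 141.9676 (V=55.6576), down 102.1636 (V=15.8536). Price 46.3700; hedge Δ=1.0000, bond B=-86.3100.
  t=0,j=0: stock 124.0000 → up 132.6800 (V=46.3700), down 95.4800 (V=12.1544). Price 38.3864; hedge Δ=0.9198, bond B=-75.6655.
Check: Δ(0,0)·S0 + B(0,0) = 38.3864 = V0.

(0,0): Delta=0.9198 Bond=-75.6655
(1,0): Delta=0.5535 Bond=-40.6909
(1,1): Delta=1.0000 Bond=-86.3100
V0=38.3864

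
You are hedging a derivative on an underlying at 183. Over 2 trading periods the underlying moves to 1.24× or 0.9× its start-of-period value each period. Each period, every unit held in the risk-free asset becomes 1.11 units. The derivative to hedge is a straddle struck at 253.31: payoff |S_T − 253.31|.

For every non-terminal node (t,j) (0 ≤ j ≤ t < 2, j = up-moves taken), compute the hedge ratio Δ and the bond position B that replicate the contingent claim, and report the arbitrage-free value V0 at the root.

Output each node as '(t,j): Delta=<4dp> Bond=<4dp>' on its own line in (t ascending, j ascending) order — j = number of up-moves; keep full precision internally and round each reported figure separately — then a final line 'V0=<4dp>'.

The replicating-portfolio and risk-neutral prices coincide; use p* = (1.11−0.9)/(1.24−0.9) = 0.6176 for the latter.
Terminal values V(2,·): V(2,0)=105.0800, V(2,1)=49.0820, V(2,2)=28.0708
  t=1,j=0: stock 164.7000 → up 204.2280 (V=49.0820), down 148.2300 (V=105.0800). Price 63.5072; hedge Δ=-1.0000, bond B=228.2072.
  t=1,j=1: stock 226.9200 → up 281.3808 (V=28.0708), down 204.2280 (V=49.0820). Price 32.5266; hedge Δ=-0.2723, bond B=94.3242.
  t=0,j=0: stock 183.0000 → up 226.9200 (V=32.5266), down 164.7000 (V=63.5072). Price 39.9749; hedge Δ=-0.4979, bond B=131.0944.
Root portfolio cost Δ·183+B reproduces V0=39.9749.

(0,0): Delta=-0.4979 Bond=131.0944
(1,0): Delta=-1.0000 Bond=228.2072
(1,1): Delta=-0.2723 Bond=94.3242
V0=39.9749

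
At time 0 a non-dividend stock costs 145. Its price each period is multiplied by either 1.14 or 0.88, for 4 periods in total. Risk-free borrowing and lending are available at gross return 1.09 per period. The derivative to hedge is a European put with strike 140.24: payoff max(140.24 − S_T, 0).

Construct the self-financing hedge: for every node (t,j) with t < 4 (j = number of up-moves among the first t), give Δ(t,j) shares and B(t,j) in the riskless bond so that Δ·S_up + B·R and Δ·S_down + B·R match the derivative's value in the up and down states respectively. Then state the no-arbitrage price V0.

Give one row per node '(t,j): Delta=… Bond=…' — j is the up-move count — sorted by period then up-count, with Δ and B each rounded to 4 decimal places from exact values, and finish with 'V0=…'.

(0,0): Delta=-0.0544 Bond=8.3869
(1,0): Delta=-0.2416 Bond=33.0263
(1,1): Delta=-0.0200 Bond=3.4549
(2,0): Delta=-0.8556 Bond=104.9461
(2,1): Delta=-0.1287 Bond=19.5825
(2,2): Delta=0.0000 Bond=0.0000
(3,0): Delta=-1.0000 Bond=128.6606
(3,1): Delta=-0.8291 Bond=110.9938
(3,2): Delta=0.0000 Bond=0.0000
(3,3): Delta=0.0000 Bond=0.0000
V0=0.5008

Under the risk-neutral measure, an up-move has probability p* = (R−d)/(u−d) = 0.8077 and values discount at R = 1.09.
Terminal values V(4,·): V(4,0)=53.2842, V(4,1)=27.5927, V(4,2)=0.0000, V(4,3)=0.0000, V(4,4)=0.0000
  t=3,j=0: stock 98.8134 → up 112.6473 (V=27.5927), down 86.9558 (V=53.2842). Price 29.8471; hedge Δ=-1.0000, bond B=128.6606.
  t=3,j=1: stock 128.0083 → up 145.9295 (V=0.0000), down 112.6473 (V=27.5927). Price 4.8682; hedge Δ=-0.8291, bond B=110.9938.
  t=3,j=2: stock 165.8290 → up 189.0450 (V=0.0000), down 145.9295 (V=0.0000). Price 0.0000; hedge Δ=0.0000, bond B=0.0000.
  t=3,j=3: stock 214.8239 → up 244.8992 (V=0.0000), down 189.0450 (V=0.0000). Price 0.0000; hedge Δ=0.0000, bond B=0.0000.
  t=2,j=0: stock 112.2880 → up 128.0083 (V=4.8682), down 98.8134 (V=29.8471). Price 8.8732; hedge Δ=-0.8556, bond B=104.9461.
  t=2,j=1: stock 145.4640 → up 165.8290 (V=0.0000), down 128.0083 (V=4.8682). Price 0.8589; hedge Δ=-0.1287, bond B=19.5825.
  t=2,j=2: stock 188.4420 → up 214.8239 (V=0.0000), down 165.8290 (V=0.0000). Price 0.0000; hedge Δ=0.0000, bond B=0.0000.
  t=1,j=0: stock 127.6000 → up 145.4640 (V=0.8589), down 112.2880 (V=8.8732). Price 2.2019; hedge Δ=-0.2416, bond B=33.0263.
  t=1,j=1: stock 165.3000 → up 188.4420 (V=0.0000), down 145.4640 (V=0.8589). Price 0.1515; hedge Δ=-0.0200, bond B=3.4549.
  t=0,j=0: stock 145.0000 → up 165.3000 (V=0.1515), down 127.6000 (V=2.2019). Price 0.5008; hedge Δ=-0.0544, bond B=8.3869.
The time-0 hedge costs 0.5008, which is the no-arbitrage price.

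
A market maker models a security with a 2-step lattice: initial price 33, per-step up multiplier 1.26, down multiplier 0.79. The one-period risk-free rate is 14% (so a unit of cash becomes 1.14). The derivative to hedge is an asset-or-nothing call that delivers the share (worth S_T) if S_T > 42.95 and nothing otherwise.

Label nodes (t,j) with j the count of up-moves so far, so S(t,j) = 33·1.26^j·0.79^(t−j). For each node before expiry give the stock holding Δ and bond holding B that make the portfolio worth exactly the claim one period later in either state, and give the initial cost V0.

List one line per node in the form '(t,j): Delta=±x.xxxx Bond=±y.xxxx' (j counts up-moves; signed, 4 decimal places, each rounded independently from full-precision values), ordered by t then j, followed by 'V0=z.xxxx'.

The replicating-portfolio and risk-neutral prices coincide; use p* = (1.14−0.79)/(1.26−0.79) = 0.7447 for the latter.
At expiry t=2: V(2,0)=0.0000, V(2,1)=0.0000, V(2,2)=52.3908
Node (1,0) S=26.0700: V=(p*·0.0000+(1−p*)·0.0000)/1.14=0.0000; Δ=(0.0000−0.0000)/(32.8482−20.5953)=0.0000; B=V−Δ·S=0.0000
Node (1,1) S=41.5800: V=(p*·52.3908+(1−p*)·0.0000)/1.14=34.2232; Δ=(52.3908−0.0000)/(52.3908−32.8482)=2.6809; B=V−Δ·S=-77.2466
Node (0,0) S=33.0000: V=(p*·34.2232+(1−p*)·0.0000)/1.14=22.3556; Δ=(34.2232−0.0000)/(41.5800−26.0700)=2.2065; B=V−Δ·S=-50.4597
Root portfolio cost Δ·33+B reproduces V0=22.3556.

(0,0): Delta=2.2065 Bond=-50.4597
(1,0): Delta=0.0000 Bond=0.0000
(1,1): Delta=2.6809 Bond=-77.2466
V0=22.3556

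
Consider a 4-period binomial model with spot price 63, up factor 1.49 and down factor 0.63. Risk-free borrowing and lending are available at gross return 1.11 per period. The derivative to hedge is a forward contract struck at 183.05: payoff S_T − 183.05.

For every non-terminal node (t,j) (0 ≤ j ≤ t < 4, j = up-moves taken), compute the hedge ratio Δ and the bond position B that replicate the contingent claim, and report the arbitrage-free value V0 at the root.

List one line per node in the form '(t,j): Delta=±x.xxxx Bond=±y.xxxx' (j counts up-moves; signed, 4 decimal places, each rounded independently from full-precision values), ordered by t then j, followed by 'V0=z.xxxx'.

(0,0): Delta=1.0000 Bond=-120.5807
(1,0): Delta=1.0000 Bond=-133.8446
(1,1): Delta=1.0000 Bond=-133.8446
(2,0): Delta=1.0000 Bond=-148.5675
(2,1): Delta=1.0000 Bond=-148.5675
(2,2): Delta=1.0000 Bond=-148.5675
(3,0): Delta=1.0000 Bond=-164.9099
(3,1): Delta=1.0000 Bond=-164.9099
(3,2): Delta=1.0000 Bond=-164.9099
(3,3): Delta=1.0000 Bond=-164.9099
V0=-57.5807

Under the risk-neutral measure, an up-move has probability p* = (R−d)/(u−d) = 0.5581 and values discount at R = 1.11.
Terminal values V(4,·): V(4,0)=-173.1256, V(4,1)=-159.5781, V(4,2)=-127.5371, V(4,3)=-51.7575, V(4,4)=127.4672
  t=3,j=0: stock 15.7530 → up 23.4719 (V=-159.5781), down 9.9244 (V=-173.1256). Price -149.1569; hedge Δ=1.0000, bond B=-164.9099.
  t=3,j=1: stock 37.2570 → up 55.5129 (V=-127.5371), down 23.4719 (V=-159.5781). Price -127.6529; hedge Δ=1.0000, bond B=-164.9099.
  t=3,j=2: stock 88.1158 → up 131.2925 (V=-51.7575), down 55.5129 (V=-127.5371). Price -76.7941; hedge Δ=1.0000, bond B=-164.9099.
  t=3,j=3: stock 208.4008 → up 310.5172 (V=127.4672), down 131.2925 (V=-51.7575). Price 43.4909; hedge Δ=1.0000, bond B=-164.9099.
  t=2,j=0: stock 25.0047 → up 37.2570 (V=-127.6529), down 15.7530 (V=-149.1569). Price -123.5628; hedge Δ=1.0000, bond B=-148.5675.
  t=2,j=1: stock 59.1381 → up 88.1158 (V=-76.7941), down 37.2570 (V=-127.6529). Price -89.4294; hedge Δ=1.0000, bond B=-148.5675.
  t=2,j=2: stock 139.8663 → up 208.4008 (V=43.4909), down 88.1158 (V=-76.7941). Price -8.7012; hedge Δ=1.0000, bond B=-148.5675.
  t=1,j=0: stock 39.6900 → up 59.1381 (V=-89.4294), down 25.0047 (V=-123.5628). Price -94.1546; hedge Δ=1.0000, bond B=-133.8446.
  t=1,j=1: stock 93.8700 → up 139.8663 (V=-8.7012), down 59.1381 (V=-89.4294). Price -39.9746; hedge Δ=1.0000, bond B=-133.8446.
  t=0,j=0: stock 63.0000 → up 93.8700 (V=-39.9746), down 39.6900 (V=-94.1546). Price -57.5807; hedge Δ=1.0000, bond B=-120.5807.
Self-financing check: at every node Δ·S+B equals the discounted successor values.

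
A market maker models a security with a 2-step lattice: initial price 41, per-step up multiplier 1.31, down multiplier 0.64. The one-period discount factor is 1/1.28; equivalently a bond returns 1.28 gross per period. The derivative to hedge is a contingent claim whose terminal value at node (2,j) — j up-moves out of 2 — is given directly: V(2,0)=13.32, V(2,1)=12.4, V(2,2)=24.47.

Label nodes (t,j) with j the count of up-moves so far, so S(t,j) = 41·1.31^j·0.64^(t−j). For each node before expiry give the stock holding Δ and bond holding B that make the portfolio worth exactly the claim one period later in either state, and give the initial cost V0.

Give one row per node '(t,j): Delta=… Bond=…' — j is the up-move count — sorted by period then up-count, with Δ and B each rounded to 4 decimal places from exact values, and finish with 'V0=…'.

The replicating-portfolio and risk-neutral prices coincide; use p* = (1.28−0.64)/(1.31−0.64) = 0.9552 for the latter.
At expiry t=2: V(2,0)=13.3200, V(2,1)=12.4000, V(2,2)=24.4700
Node (1,0) S=26.2400: V=(p*·12.4000+(1−p*)·13.3200)/1.28=9.7197; Δ=(12.4000−13.3200)/(34.3744−16.7936)=-0.0523; B=V−Δ·S=11.0928
Node (1,1) S=53.7100: V=(p*·24.4700+(1−p*)·12.4000)/1.28=18.6950; Δ=(24.4700−12.4000)/(70.3601−34.3744)=0.3354; B=V−Δ·S=0.6800
Node (0,0) S=41.0000: V=(p*·18.6950+(1−p*)·9.7197)/1.28=14.2915; Δ=(18.6950−9.7197)/(53.7100−26.2400)=0.3267; B=V−Δ·S=0.8955
Each (Δ,B) replicates both successor values, so the strategy is self-financing and V0 is arbitrage-free.

(0,0): Delta=0.3267 Bond=0.8955
(1,0): Delta=-0.0523 Bond=11.0928
(1,1): Delta=0.3354 Bond=0.6800
V0=14.2915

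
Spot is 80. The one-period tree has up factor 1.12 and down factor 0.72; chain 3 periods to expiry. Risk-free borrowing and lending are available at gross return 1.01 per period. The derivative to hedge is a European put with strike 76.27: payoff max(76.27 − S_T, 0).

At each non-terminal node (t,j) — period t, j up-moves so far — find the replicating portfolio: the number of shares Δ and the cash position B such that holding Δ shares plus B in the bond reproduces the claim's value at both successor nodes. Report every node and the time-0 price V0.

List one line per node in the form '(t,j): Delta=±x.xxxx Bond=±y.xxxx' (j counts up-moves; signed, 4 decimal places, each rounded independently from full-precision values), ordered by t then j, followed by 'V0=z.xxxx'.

(0,0): Delta=-0.4183 Bond=40.8540
(1,0): Delta=-1.0000 Bond=74.7672
(1,1): Delta=-0.2765 Bond=28.5539
(2,0): Delta=-1.0000 Bond=75.5149
(2,1): Delta=-1.0000 Bond=75.5149
(2,2): Delta=-0.1001 Bond=11.1350
V0=7.3882

The replicating-portfolio and risk-neutral prices coincide; use p* = (1.01−0.72)/(1.12−0.72) = 0.7250 for the latter.
Terminal values V(3,·): V(3,0)=46.4102, V(3,1)=29.8214, V(3,2)=4.0166, V(3,3)=0.0000
Node (2,0) S=41.4720: V=(p*·29.8214+(1−p*)·46.4102)/1.01=34.0429; Δ=(29.8214−46.4102)/(46.4486−29.8598)=-1.0000; B=V−Δ·S=75.5149
Node (2,1) S=64.5120: V=(p*·4.0166+(1−p*)·29.8214)/1.01=11.0029; Δ=(4.0166−29.8214)/(72.2534−46.4486)=-1.0000; B=V−Δ·S=75.5149
Node (2,2) S=100.3520: V=(p*·0.0000+(1−p*)·4.0166)/1.01=1.0936; Δ=(0.0000−4.0166)/(112.3942−72.2534)=-0.1001; B=V−Δ·S=11.1350
Node (1,0) S=57.6000: V=(p*·11.0029+(1−p*)·34.0429)/1.01=17.1672; Δ=(11.0029−34.0429)/(64.5120−41.4720)=-1.0000; B=V−Δ·S=74.7672
Node (1,1) S=89.6000: V=(p*·1.0936+(1−p*)·11.0029)/1.01=3.7808; Δ=(1.0936−11.0029)/(100.3520−64.5120)=-0.2765; B=V−Δ·S=28.5539
Node (0,0) S=80.0000: V=(p*·3.7808+(1−p*)·17.1672)/1.01=7.3882; Δ=(3.7808−17.1672)/(89.6000−57.6000)=-0.4183; B=V−Δ·S=40.8540
The time-0 hedge costs 7.3882, which is the no-arbitrage price.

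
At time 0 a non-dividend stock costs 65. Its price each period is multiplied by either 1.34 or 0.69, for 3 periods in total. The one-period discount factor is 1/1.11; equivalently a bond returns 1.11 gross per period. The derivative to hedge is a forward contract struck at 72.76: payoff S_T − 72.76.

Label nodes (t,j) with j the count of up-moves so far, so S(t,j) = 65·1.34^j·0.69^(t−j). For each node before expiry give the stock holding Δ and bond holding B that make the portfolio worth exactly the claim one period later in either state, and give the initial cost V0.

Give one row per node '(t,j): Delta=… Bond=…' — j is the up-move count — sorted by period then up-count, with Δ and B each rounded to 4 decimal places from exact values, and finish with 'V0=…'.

(0,0): Delta=1.0000 Bond=-53.2015
(1,0): Delta=1.0000 Bond=-59.0536
(1,1): Delta=1.0000 Bond=-59.0536
(2,0): Delta=1.0000 Bond=-65.5495
(2,1): Delta=1.0000 Bond=-65.5495
(2,2): Delta=1.0000 Bond=-65.5495
V0=11.7985

Under the risk-neutral measure, an up-move has probability p* = (R−d)/(u−d) = 0.6462 and values discount at R = 1.11.
Terminal values V(3,·): V(3,0)=-51.4069, V(3,1)=-31.2917, V(3,2)=7.7727, V(3,3)=83.6368
(2,0): S=30.9465. Δ = (V_up−V_dn)/(S_up−S_dn) = (-31.2917−-51.4069)/(41.4683−21.3531) = 1.0000. V = [p*·-31.2917 + (1−p*)·-51.4069]/1.11 = -34.6030. B = V − Δ·S = -65.5495.
(2,1): S=60.0990. Δ = (V_up−V_dn)/(S_up−S_dn) = (7.7727−-31.2917)/(80.5327−41.4683) = 1.0000. V = [p*·7.7727 + (1−p*)·-31.2917]/1.11 = -5.4505. B = V − Δ·S = -65.5495.
(2,2): S=116.7140. Δ = (V_up−V_dn)/(S_up−S_dn) = (83.6368−7.7727)/(156.3968−80.5327) = 1.0000. V = [p*·83.6368 + (1−p*)·7.7727]/1.11 = 51.1645. B = V − Δ·S = -65.5495.
(1,0): S=44.8500. Δ = (V_up−V_dn)/(S_up−S_dn) = (-5.4505−-34.6030)/(60.0990−30.9465) = 1.0000. V = [p*·-5.4505 + (1−p*)·-34.6030]/1.11 = -14.2036. B = V − Δ·S = -59.0536.
(1,1): S=87.1000. Δ = (V_up−V_dn)/(S_up−S_dn) = (51.1645−-5.4505)/(116.7140−60.0990) = 1.0000. V = [p*·51.1645 + (1−p*)·-5.4505]/1.11 = 28.0464. B = V − Δ·S = -59.0536.
(0,0): S=65.0000. Δ = (V_up−V_dn)/(S_up−S_dn) = (28.0464−-14.2036)/(87.1000−44.8500) = 1.0000. V = [p*·28.0464 + (1−p*)·-14.2036]/1.11 = 11.7985. B = V − Δ·S = -53.2015.
Root portfolio cost Δ·65+B reproduces V0=11.7985.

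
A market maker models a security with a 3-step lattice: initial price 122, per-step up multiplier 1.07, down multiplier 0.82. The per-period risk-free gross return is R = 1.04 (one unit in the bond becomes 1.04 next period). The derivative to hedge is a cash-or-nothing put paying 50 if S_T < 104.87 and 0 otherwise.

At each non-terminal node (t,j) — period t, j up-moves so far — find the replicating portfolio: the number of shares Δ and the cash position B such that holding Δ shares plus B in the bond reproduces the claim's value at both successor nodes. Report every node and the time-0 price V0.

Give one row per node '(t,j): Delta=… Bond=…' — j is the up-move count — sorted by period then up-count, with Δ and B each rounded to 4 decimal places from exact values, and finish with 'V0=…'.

(0,0): Delta=-0.3201 Bond=40.8199
(1,0): Delta=-1.6916 Bond=179.6598
(1,1): Delta=-0.1768 Bond=23.7426
(2,0): Delta=0.0000 Bond=48.0769
(2,1): Delta=-1.8684 Bond=205.7692
(2,2): Delta=0.0000 Bond=0.0000
V0=1.7666

Under the risk-neutral measure, an up-move has probability p* = (R−d)/(u−d) = 0.8800 and values discount at R = 1.04.
At expiry t=3: V(3,0)=50.0000, V(3,1)=50.0000, V(3,2)=0.0000, V(3,3)=0.0000
(2,0): S=82.0328. Δ = (V_up−V_dn)/(S_up−S_dn) = (50.0000−50.0000)/(87.7751−67.2669) = 0.0000. V = [p*·50.0000 + (1−p*)·50.0000]/1.04 = 48.0769. B = V − Δ·S = 48.0769.
(2,1): S=107.0428. Δ = (V_up−V_dn)/(S_up−S_dn) = (0.0000−50.0000)/(114.5358−87.7751) = -1.8684. V = [p*·0.0000 + (1−p*)·50.0000]/1.04 = 5.7692. B = V − Δ·S = 205.7692.
(2,2): S=139.6778. Δ = (V_up−V_dn)/(S_up−S_dn) = (0.0000−0.0000)/(149.4552−114.5358) = 0.0000. V = [p*·0.0000 + (1−p*)·0.0000]/1.04 = 0.0000. B = V − Δ·S = 0.0000.
(1,0): S=100.0400. Δ = (V_up−V_dn)/(S_up−S_dn) = (5.7692−48.0769)/(107.0428−82.0328) = -1.6916. V = [p*·5.7692 + (1−p*)·48.0769]/1.04 = 10.4290. B = V − Δ·S = 179.6598.
(1,1): S=130.5400. Δ = (V_up−V_dn)/(S_up−S_dn) = (0.0000−5.7692)/(139.6778−107.0428) = -0.1768. V = [p*·0.0000 + (1−p*)·5.7692]/1.04 = 0.6657. B = V − Δ·S = 23.7426.
(0,0): S=122.0000. Δ = (V_up−V_dn)/(S_up−S_dn) = (0.6657−10.4290)/(130.5400−100.0400) = -0.3201. V = [p*·0.6657 + (1−p*)·10.4290]/1.04 = 1.7666. B = V − Δ·S = 40.8199.
Each (Δ,B) replicates both successor values, so the strategy is self-financing and V0 is arbitrage-free.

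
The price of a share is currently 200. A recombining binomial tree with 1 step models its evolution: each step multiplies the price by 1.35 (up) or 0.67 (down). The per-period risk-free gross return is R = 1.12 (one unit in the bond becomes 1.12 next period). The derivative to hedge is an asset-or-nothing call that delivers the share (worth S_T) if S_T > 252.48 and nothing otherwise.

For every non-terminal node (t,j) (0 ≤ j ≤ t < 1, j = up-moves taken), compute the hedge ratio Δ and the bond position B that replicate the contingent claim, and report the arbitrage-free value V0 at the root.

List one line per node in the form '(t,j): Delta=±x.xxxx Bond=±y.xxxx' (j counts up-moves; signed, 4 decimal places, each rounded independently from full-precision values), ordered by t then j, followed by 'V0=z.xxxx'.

(0,0): Delta=1.9853 Bond=-237.5263
V0=159.5326

The replicating-portfolio and risk-neutral prices coincide; use p* = (1.12−0.67)/(1.35−0.67) = 0.6618 for the latter.
At expiry t=1: V(1,0)=0.0000, V(1,1)=270.0000
Node (0,0) S=200.0000: V=(p*·270.0000+(1−p*)·0.0000)/1.12=159.5326; Δ=(270.0000−0.0000)/(270.0000−134.0000)=1.9853; B=V−Δ·S=-237.5263
The time-0 hedge costs 159.5326, which is the no-arbitrage price.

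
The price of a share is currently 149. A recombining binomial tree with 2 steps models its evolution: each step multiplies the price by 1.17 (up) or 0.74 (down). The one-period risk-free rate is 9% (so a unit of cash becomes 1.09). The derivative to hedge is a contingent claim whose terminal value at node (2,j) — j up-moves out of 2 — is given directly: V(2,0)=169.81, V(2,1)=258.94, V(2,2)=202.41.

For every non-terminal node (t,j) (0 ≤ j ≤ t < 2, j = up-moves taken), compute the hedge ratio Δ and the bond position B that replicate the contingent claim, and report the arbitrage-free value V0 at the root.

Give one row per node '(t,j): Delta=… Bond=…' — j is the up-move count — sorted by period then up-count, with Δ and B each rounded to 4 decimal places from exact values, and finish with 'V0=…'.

(0,0): Delta=-0.4214 Bond=246.6168
(1,0): Delta=1.8799 Bond=15.0674
(1,1): Delta=-0.7541 Bond=326.8112
V0=183.8251

No-arbitrage ⇒ martingale measure with p* = (R−d)/(u−d) = 0.8140.
Terminal payoffs: V(2,0)=169.8100, V(2,1)=258.9400, V(2,2)=202.4100
Node (1,0) S=110.2600: V=(p*·258.9400+(1−p*)·169.8100)/1.09=222.3465; Δ=(258.9400−169.8100)/(129.0042−81.5924)=1.8799; B=V−Δ·S=15.0674
Node (1,1) S=174.3300: V=(p*·202.4100+(1−p*)·258.9400)/1.09=195.3461; Δ=(202.4100−258.9400)/(203.9661−129.0042)=-0.7541; B=V−Δ·S=326.8112
Node (0,0) S=149.0000: V=(p*·195.3461+(1−p*)·222.3465)/1.09=183.8251; Δ=(195.3461−222.3465)/(174.3300−110.2600)=-0.4214; B=V−Δ·S=246.6168
Root portfolio cost Δ·149+B reproduces V0=183.8251.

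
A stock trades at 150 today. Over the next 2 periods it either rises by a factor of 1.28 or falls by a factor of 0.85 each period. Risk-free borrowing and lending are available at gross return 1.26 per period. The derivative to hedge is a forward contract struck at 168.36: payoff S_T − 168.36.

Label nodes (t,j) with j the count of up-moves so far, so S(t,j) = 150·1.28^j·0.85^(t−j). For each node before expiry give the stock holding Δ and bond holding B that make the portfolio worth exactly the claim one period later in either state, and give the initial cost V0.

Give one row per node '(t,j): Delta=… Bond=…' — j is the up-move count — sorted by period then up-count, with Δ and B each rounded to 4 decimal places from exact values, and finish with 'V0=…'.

(0,0): Delta=1.0000 Bond=-106.0469
(1,0): Delta=1.0000 Bond=-133.6190
(1,1): Delta=1.0000 Bond=-133.6190
V0=43.9531

Risk-neutral probability p* = (R−d)/(u−d) = (1.26−0.85)/(1.28−0.85) = 0.9535.
Terminal payoffs: V(2,0)=-59.9850, V(2,1)=-5.1600, V(2,2)=77.4000
(1,0): S=127.5000. Δ = (V_up−V_dn)/(S_up−S_dn) = (-5.1600−-59.9850)/(163.2000−108.3750) = 1.0000. V = [p*·-5.1600 + (1−p*)·-59.9850]/1.26 = -6.1190. B = V − Δ·S = -133.6190.
(1,1): S=192.0000. Δ = (V_up−V_dn)/(S_up−S_dn) = (77.4000−-5.1600)/(245.7600−163.2000) = 1.0000. V = [p*·77.4000 + (1−p*)·-5.1600]/1.26 = 58.3810. B = V − Δ·S = -133.6190.
(0,0): S=150.0000. Δ = (V_up−V_dn)/(S_up−S_dn) = (58.3810−-6.1190)/(192.0000−127.5000) = 1.0000. V = [p*·58.3810 + (1−p*)·-6.1190]/1.26 = 43.9531. B = V − Δ·S = -106.0469.
Each (Δ,B) replicates both successor values, so the strategy is self-financing and V0 is arbitrage-free.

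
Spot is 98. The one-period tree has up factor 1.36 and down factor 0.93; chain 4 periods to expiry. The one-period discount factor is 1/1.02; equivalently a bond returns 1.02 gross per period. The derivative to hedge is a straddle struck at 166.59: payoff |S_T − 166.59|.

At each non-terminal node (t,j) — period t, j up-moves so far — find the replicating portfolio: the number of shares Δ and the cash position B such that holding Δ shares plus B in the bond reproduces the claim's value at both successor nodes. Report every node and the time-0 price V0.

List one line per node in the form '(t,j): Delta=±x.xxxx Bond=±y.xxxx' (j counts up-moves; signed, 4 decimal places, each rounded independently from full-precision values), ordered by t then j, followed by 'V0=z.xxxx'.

(0,0): Delta=-0.6653 Bond=125.0571
(1,0): Delta=-0.8653 Bond=145.7912
(1,1): Delta=-0.1485 Bond=58.6785
(2,0): Delta=-1.0000 Bond=160.1211
(2,1): Delta=-0.5175 Bond=105.5869
(2,2): Delta=0.8047 Bond=-112.9243
(3,0): Delta=-1.0000 Bond=163.3235
(3,1): Delta=-1.0000 Bond=163.3235
(3,2): Delta=0.7291 Bond=-102.4396
(3,3): Delta=1.0000 Bond=-163.3235
V0=59.8594

Under the risk-neutral measure, an up-move has probability p* = (R−d)/(u−d) = 0.2093 and values discount at R = 1.02.
Terminal payoffs: V(4,0)=93.2809, V(4,1)=59.3853, V(4,2)=9.8175, V(4,3)=62.6687, V(4,4)=168.6700
Node (3,0) S=78.8270: V=(p*·59.3853+(1−p*)·93.2809)/1.02=84.4965; Δ=(59.3853−93.2809)/(107.2047−73.3091)=-1.0000; B=V−Δ·S=163.3235
Node (3,1) S=115.2739: V=(p*·9.8175+(1−p*)·59.3853)/1.02=48.0497; Δ=(9.8175−59.3853)/(156.7725−107.2047)=-1.0000; B=V−Δ·S=163.3235
Node (3,2) S=168.5725: V=(p*·62.6687+(1−p*)·9.8175)/1.02=20.4700; Δ=(62.6687−9.8175)/(229.2587−156.7725)=0.7291; B=V−Δ·S=-102.4396
Node (3,3) S=246.5147: V=(p*·168.6700+(1−p*)·62.6687)/1.02=83.1912; Δ=(168.6700−62.6687)/(335.2600−229.2587)=1.0000; B=V−Δ·S=-163.3235
Node (2,0) S=84.7602: V=(p*·48.0497+(1−p*)·84.4965)/1.02=75.3609; Δ=(48.0497−84.4965)/(115.2739−78.8270)=-1.0000; B=V−Δ·S=160.1211
Node (2,1) S=123.9504: V=(p*·20.4700+(1−p*)·48.0497)/1.02=41.4482; Δ=(20.4700−48.0497)/(168.5725−115.2739)=-0.5175; B=V−Δ·S=105.5869
Node (2,2) S=181.2608: V=(p*·83.1912+(1−p*)·20.4700)/1.02=32.9389; Δ=(83.1912−20.4700)/(246.5147−168.5725)=0.8047; B=V−Δ·S=-112.9243
Node (1,0) S=91.1400: V=(p*·41.4482+(1−p*)·75.3609)/1.02=66.9244; Δ=(41.4482−75.3609)/(123.9504−84.7602)=-0.8653; B=V−Δ·S=145.7912
Node (1,1) S=133.2800: V=(p*·32.9389+(1−p*)·41.4482)/1.02=38.8894; Δ=(32.9389−41.4482)/(181.2608−123.9504)=-0.1485; B=V−Δ·S=58.6785
Node (0,0) S=98.0000: V=(p*·38.8894+(1−p*)·66.9244)/1.02=59.8594; Δ=(38.8894−66.9244)/(133.2800−91.1400)=-0.6653; B=V−Δ·S=125.0571
Root portfolio cost Δ·98+B reproduces V0=59.8594.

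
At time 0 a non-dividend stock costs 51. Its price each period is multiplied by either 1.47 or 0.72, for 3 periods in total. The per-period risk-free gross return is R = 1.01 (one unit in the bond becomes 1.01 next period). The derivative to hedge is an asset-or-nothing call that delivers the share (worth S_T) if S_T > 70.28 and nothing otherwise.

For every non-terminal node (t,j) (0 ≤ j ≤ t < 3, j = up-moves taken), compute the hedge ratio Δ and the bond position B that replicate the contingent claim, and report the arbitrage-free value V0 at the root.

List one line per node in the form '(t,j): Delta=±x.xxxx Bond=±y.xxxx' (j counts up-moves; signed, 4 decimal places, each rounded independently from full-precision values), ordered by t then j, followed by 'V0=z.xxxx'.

Risk-neutral probability p* = (R−d)/(u−d) = (1.01−0.72)/(1.47−0.72) = 0.3867.
Terminal payoffs: V(3,0)=0.0000, V(3,1)=0.0000, V(3,2)=79.3482, V(3,3)=162.0027
Node (2,0) S=26.4384: V=(p*·0.0000+(1−p*)·0.0000)/1.01=0.0000; Δ=(0.0000−0.0000)/(38.8644−19.0356)=0.0000; B=V−Δ·S=0.0000
Node (2,1) S=53.9784: V=(p*·79.3482+(1−p*)·0.0000)/1.01=30.3775; Δ=(79.3482−0.0000)/(79.3482−38.8644)=1.9600; B=V−Δ·S=-75.4201
Node (2,2) S=110.2059: V=(p*·162.0027+(1−p*)·79.3482)/1.01=110.2059; Δ=(162.0027−79.3482)/(162.0027−79.3482)=1.0000; B=V−Δ·S=0.0000
Node (1,0) S=36.7200: V=(p*·30.3775+(1−p*)·0.0000)/1.01=11.6297; Δ=(30.3775−0.0000)/(53.9784−26.4384)=1.1030; B=V−Δ·S=-28.8737
Node (1,1) S=74.9700: V=(p*·110.2059+(1−p*)·30.3775)/1.01=60.6381; Δ=(110.2059−30.3775)/(110.2059−53.9784)=1.4197; B=V−Δ·S=-45.7997
Node (0,0) S=51.0000: V=(p*·60.6381+(1−p*)·11.6297)/1.01=30.2768; Δ=(60.6381−11.6297)/(74.9700−36.7200)=1.2813; B=V−Δ·S=-35.0677
Self-financing check: at every node Δ·S+B equals the discounted successor values.

(0,0): Delta=1.2813 Bond=-35.0677
(1,0): Delta=1.1030 Bond=-28.8737
(1,1): Delta=1.4197 Bond=-45.7997
(2,0): Delta=0.0000 Bond=0.0000
(2,1): Delta=1.9600 Bond=-75.4201
(2,2): Delta=1.0000 Bond=0.0000
V0=30.2768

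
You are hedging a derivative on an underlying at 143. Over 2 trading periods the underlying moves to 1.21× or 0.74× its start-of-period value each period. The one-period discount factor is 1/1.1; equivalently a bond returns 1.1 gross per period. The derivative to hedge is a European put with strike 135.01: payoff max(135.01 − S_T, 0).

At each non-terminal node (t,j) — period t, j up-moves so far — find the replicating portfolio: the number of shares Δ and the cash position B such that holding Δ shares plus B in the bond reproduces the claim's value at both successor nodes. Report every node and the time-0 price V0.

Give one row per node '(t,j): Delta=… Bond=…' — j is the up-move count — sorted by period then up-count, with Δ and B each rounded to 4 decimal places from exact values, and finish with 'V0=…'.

(0,0): Delta=-0.2296 Bond=37.4695
(1,0): Delta=-1.0000 Bond=122.7364
(1,1): Delta=-0.0857 Bond=16.3076
V0=4.6315

The replicating-portfolio and risk-neutral prices coincide; use p* = (1.1−0.74)/(1.21−0.74) = 0.7660 for the latter.
At expiry t=2: V(2,0)=56.7032, V(2,1)=6.9678, V(2,2)=0.0000
Node (1,0) S=105.8200: V=(p*·6.9678+(1−p*)·56.7032)/1.1=16.9164; Δ=(6.9678−56.7032)/(128.0422−78.3068)=-1.0000; B=V−Δ·S=122.7364
Node (1,1) S=173.0300: V=(p*·0.0000+(1−p*)·6.9678)/1.1=1.4825; Δ=(0.0000−6.9678)/(209.3663−128.0422)=-0.0857; B=V−Δ·S=16.3076
Node (0,0) S=143.0000: V=(p*·1.4825+(1−p*)·16.9164)/1.1=4.6315; Δ=(1.4825−16.9164)/(173.0300−105.8200)=-0.2296; B=V−Δ·S=37.4695
The time-0 hedge costs 4.6315, which is the no-arbitrage price.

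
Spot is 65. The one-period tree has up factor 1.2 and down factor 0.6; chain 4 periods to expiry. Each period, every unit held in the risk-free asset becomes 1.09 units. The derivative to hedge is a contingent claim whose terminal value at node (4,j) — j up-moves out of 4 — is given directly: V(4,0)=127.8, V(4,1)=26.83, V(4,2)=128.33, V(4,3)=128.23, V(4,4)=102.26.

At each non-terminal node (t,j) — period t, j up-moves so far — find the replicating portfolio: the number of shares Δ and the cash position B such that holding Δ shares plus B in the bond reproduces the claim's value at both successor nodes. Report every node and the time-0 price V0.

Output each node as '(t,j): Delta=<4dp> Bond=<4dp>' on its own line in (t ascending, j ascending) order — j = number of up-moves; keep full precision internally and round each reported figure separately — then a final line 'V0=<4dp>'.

(0,0): Delta=-0.1276 Bond=89.5164
(1,0): Delta=0.9688 Bond=54.8137
(1,1): Delta=-0.2507 Bond=107.1719
(2,0): Delta=4.2069 Bond=-16.0250
(2,1): Delta=0.6053 Bond=76.7570
(2,2): Delta=-0.3468 Bond=125.8105
(3,0): Delta=-11.9860 Bond=209.8807
(3,1): Delta=6.0245 Bond=-68.5046
(3,2): Delta=-0.0030 Bond=117.8257
(3,3): Delta=-0.3854 Bond=141.4679
V0=81.2210

No-arbitrage ⇒ martingale measure with p* = (R−d)/(u−d) = 0.8167.
Payoff layer (t=4): V(4,0)=127.8000, V(4,1)=26.8300, V(4,2)=128.3300, V(4,3)=128.2300, V(4,4)=102.2600
Node (3,0) S=14.0400: V=(p*·26.8300+(1−p*)·127.8000)/1.09=41.5974; Δ=(26.8300−127.8000)/(16.8480−8.4240)=-11.9860; B=V−Δ·S=209.8807
Node (3,1) S=28.0800: V=(p*·128.3300+(1−p*)·26.8300)/1.09=100.6621; Δ=(128.3300−26.8300)/(33.6960−16.8480)=6.0245; B=V−Δ·S=-68.5046
Node (3,2) S=56.1600: V=(p*·128.2300+(1−p*)·128.3300)/1.09=117.6590; Δ=(128.2300−128.3300)/(67.3920−33.6960)=-0.0030; B=V−Δ·S=117.8257
Node (3,3) S=112.3200: V=(p*·102.2600+(1−p*)·128.2300)/1.09=98.1846; Δ=(102.2600−128.2300)/(134.7840−67.3920)=-0.3854; B=V−Δ·S=141.4679
Node (2,0) S=23.4000: V=(p*·100.6621+(1−p*)·41.5974)/1.09=82.4161; Δ=(100.6621−41.5974)/(28.0800−14.0400)=4.2069; B=V−Δ·S=-16.0250
Node (2,1) S=46.8000: V=(p*·117.6590+(1−p*)·100.6621)/1.09=105.0852; Δ=(117.6590−100.6621)/(56.1600−28.0800)=0.6053; B=V−Δ·S=76.7570
Node (2,2) S=93.6000: V=(p*·98.1846+(1−p*)·117.6590)/1.09=93.3531; Δ=(98.1846−117.6590)/(112.3200−56.1600)=-0.3468; B=V−Δ·S=125.8105
Node (1,0) S=39.0000: V=(p*·105.0852+(1−p*)·82.4161)/1.09=92.5956; Δ=(105.0852−82.4161)/(46.8000−23.4000)=0.9688; B=V−Δ·S=54.8137
Node (1,1) S=78.0000: V=(p*·93.3531+(1−p*)·105.0852)/1.09=87.6183; Δ=(93.3531−105.0852)/(93.6000−46.8000)=-0.2507; B=V−Δ·S=107.1719
Node (0,0) S=65.0000: V=(p*·87.6183+(1−p*)·92.5956)/1.09=81.2210; Δ=(87.6183−92.5956)/(78.0000−39.0000)=-0.1276; B=V−Δ·S=89.5164
The time-0 hedge costs 81.2210, which is the no-arbitrage price.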